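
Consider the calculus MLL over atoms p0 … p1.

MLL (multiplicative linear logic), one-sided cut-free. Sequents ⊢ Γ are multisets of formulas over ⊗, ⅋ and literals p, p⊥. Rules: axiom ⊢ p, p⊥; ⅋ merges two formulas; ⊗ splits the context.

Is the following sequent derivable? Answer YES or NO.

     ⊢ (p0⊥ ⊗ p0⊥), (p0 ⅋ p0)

Derivation trace:
[⅋]  ⊢ (p0⊥ ⊗ p0⊥), (p0 ⅋ p0)
  [⊗]  ⊢ p0, p0, (p0⊥ ⊗ p0⊥)
    [Ax]  ⊢ p0, p0⊥
    [Ax]  ⊢ p0, p0⊥

Result: YES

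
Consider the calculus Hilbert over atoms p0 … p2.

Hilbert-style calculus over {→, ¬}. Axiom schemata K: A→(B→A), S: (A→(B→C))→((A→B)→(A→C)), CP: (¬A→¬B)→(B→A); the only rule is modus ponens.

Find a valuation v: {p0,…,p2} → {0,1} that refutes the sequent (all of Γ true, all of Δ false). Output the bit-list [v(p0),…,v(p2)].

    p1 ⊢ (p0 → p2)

Enumerate valuations to refute Γ ⊢ Δ:
  v=000: Γ:[p1=F] Δ:[(p0 → p2)=T] refutes=False
  v=001: Γ:[p1=F] Δ:[(p0 → p2)=T] refutes=False
  v=010: Γ:[p1=T] Δ:[(p0 → p2)=T] refutes=False
  v=011: Γ:[p1=T] Δ:[(p0 → p2)=T] refutes=False
  v=100: Γ:[p1=F] Δ:[(p0 → p2)=F] refutes=False
  v=101: Γ:[p1=F] Δ:[(p0 → p2)=T] refutes=False
  v=110: Γ:[p1=T] Δ:[(p0 → p2)=F] refutes=True  ← countermodel

Result: [1, 1, 0]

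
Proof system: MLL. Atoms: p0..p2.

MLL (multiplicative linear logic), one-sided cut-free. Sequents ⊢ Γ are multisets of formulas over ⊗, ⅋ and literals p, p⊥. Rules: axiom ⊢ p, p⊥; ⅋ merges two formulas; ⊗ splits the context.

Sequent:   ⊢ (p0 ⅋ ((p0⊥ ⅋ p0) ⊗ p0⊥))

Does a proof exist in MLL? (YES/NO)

Derivation (root first):
[⅋]  ⊢ (p0 ⅋ ((p0⊥ ⅋ p0) ⊗ p0⊥))
  [⊗]  ⊢ p0, ((p0⊥ ⅋ p0) ⊗ p0⊥)
    [⅋]  ⊢ (p0⊥ ⅋ p0)
      [Ax]  ⊢ p0, p0⊥
    [Ax]  ⊢ p0, p0⊥

Result: YES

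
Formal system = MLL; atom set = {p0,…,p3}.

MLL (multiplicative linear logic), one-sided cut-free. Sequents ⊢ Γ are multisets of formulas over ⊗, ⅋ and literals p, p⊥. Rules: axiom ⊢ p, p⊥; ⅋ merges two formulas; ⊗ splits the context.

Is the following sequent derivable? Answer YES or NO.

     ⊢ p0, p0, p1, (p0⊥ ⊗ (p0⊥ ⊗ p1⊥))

Derivation (root first):
[⊗]  ⊢ p0, p0, p1, (p0⊥ ⊗ (p0⊥ ⊗ p1⊥))
  [Ax]  ⊢ p0, p0⊥
  [⊗]  ⊢ p0, p1, (p0⊥ ⊗ p1⊥)
    [Ax]  ⊢ p0, p0⊥
    [Ax]  ⊢ p1, p1⊥

Result: YES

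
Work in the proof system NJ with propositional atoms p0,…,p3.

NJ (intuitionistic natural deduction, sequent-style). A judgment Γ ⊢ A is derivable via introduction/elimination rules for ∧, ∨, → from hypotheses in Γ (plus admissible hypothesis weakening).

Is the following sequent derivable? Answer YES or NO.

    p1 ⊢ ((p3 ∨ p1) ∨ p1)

Derivation trace:
[∨I₁] p1 ⊢ ((p3 ∨ p1) ∨ p1)
  [∨I₂] p1 ⊢ (p3 ∨ p1)
    [Ax] p1 ⊢ p1

Result: YES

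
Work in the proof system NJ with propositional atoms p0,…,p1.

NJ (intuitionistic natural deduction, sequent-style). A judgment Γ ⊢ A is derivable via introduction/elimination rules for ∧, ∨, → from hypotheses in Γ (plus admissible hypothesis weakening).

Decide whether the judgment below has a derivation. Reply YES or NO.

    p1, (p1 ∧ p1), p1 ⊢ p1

Derivation (root first):
[Wk] p1, (p1 ∧ p1), p1 ⊢ p1
  [Wk] p1, (p1 ∧ p1) ⊢ p1
    [Ax] p1 ⊢ p1

Result: YES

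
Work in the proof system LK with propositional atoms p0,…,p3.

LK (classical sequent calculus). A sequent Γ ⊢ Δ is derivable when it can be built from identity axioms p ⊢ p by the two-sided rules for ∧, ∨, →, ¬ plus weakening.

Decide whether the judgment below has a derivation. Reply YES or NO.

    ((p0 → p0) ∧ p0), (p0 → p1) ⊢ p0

Derivation trace:
[→L] ((p0 → p0) ∧ p0), (p0 → p1) ⊢ p0
  [WR] ((p0 → p0) ∧ p0) ⊢ p0, p0
    [∧L] ((p0 → p0) ∧ p0) ⊢ p0
      [→L] p0, (p0 → p0) ⊢ p0
        [Ax] p0 ⊢ p0
        [Ax] p0 ⊢ p0
  [WL] ((p0 → p0) ∧ p0), p1 ⊢ p0
    [∧L] ((p0 → p0) ∧ p0) ⊢ p0
      [→L] p0, (p0 → p0) ⊢ p0
        [Ax] p0 ⊢ p0
        [Ax] p0 ⊢ p0

Result: YES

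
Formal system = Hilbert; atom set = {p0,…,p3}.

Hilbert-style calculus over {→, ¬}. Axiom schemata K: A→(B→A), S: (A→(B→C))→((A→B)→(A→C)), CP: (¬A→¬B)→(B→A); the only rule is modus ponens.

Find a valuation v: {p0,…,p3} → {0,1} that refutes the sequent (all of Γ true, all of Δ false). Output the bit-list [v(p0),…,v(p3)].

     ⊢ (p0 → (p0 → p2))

Enumerate valuations to refute Γ ⊢ Δ:
  v=0000: Γ:[] Δ:[(p0 → (p0 → p2))=T] refutes=False
  v=0001: Γ:[] Δ:[(p0 → (p0 → p2))=T] refutes=False
  v=0010: Γ:[] Δ:[(p0 → (p0 → p2))=T] refutes=False
  v=0011: Γ:[] Δ:[(p0 → (p0 → p2))=T] refutes=False
  v=0100: Γ:[] Δ:[(p0 → (p0 → p2))=T] refutes=False
  v=0101: Γ:[] Δ:[(p0 → (p0 → p2))=T] refutes=False
  v=0110: Γ:[] Δ:[(p0 → (p0 → p2))=T] refutes=False
  v=0111: Γ:[] Δ:[(p0 → (p0 → p2))=T] refutes=False
  v=1000: Γ:[] Δ:[(p0 → (p0 → p2))=F] refutes=True  ← countermodel

Result: [1, 0, 0, 0]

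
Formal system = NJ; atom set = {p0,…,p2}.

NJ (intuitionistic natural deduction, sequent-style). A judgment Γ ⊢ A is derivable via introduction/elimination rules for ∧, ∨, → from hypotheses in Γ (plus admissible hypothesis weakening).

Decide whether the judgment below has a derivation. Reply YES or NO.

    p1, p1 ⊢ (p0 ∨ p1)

Proof tree:
[Wk] p1, p1 ⊢ (p0 ∨ p1)
  [∨I₂] p1 ⊢ (p0 ∨ p1)
    [Ax] p1 ⊢ p1

Result: YES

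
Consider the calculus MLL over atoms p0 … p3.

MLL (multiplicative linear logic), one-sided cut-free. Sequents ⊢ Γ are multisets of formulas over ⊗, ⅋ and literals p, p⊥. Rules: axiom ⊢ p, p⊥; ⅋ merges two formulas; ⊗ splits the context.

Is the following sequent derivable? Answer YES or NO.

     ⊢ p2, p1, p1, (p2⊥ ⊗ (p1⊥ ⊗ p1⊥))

Proof tree:
[⊗]  ⊢ p2, p1, p1, (p2⊥ ⊗ (p1⊥ ⊗ p1⊥))
  [Ax]  ⊢ p2, p2⊥
  [⊗]  ⊢ p1, p1, (p1⊥ ⊗ p1⊥)
    [Ax]  ⊢ p1, p1⊥
    [Ax]  ⊢ p1, p1⊥

Result: YES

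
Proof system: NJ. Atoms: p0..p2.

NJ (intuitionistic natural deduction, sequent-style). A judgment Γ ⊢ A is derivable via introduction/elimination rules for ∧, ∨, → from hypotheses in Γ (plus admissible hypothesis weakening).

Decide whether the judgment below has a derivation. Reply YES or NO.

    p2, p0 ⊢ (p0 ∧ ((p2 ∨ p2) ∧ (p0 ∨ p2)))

Derivation (root first):
[∧I] p2, p0 ⊢ (p0 ∧ ((p2 ∨ p2) ∧ (p0 ∨ p2)))
  [Ax] p0 ⊢ p0
  [∧I] p2, p0 ⊢ ((p2 ∨ p2) ∧ (p0 ∨ p2))
    [∨I₂] p2 ⊢ (p2 ∨ p2)
      [Ax] p2 ⊢ p2
    [∨I₁] p0 ⊢ (p0 ∨ p2)
      [Ax] p0 ⊢ p0

Result: YES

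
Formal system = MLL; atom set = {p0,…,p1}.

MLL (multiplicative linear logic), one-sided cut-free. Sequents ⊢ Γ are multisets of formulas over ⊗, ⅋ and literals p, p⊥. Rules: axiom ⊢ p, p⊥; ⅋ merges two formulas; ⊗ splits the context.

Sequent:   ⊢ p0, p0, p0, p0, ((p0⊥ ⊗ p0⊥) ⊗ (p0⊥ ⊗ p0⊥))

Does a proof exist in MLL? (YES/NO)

Proof tree:
[⊗]  ⊢ p0, p0, p0, p0, ((p0⊥ ⊗ p0⊥) ⊗ (p0⊥ ⊗ p0⊥))
  [⊗]  ⊢ p0, p0, (p0⊥ ⊗ p0⊥)
    [Ax]  ⊢ p0, p0⊥
    [Ax]  ⊢ p0, p0⊥
  [⊗]  ⊢ p0, p0, (p0⊥ ⊗ p0⊥)
    [Ax]  ⊢ p0, p0⊥
    [Ax]  ⊢ p0, p0⊥

Result: YES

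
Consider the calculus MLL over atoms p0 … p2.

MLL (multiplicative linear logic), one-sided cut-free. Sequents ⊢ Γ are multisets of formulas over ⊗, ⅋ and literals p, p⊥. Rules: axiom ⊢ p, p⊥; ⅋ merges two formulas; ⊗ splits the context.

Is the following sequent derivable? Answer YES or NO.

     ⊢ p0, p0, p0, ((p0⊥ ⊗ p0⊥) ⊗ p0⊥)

Derivation (root first):
[⊗]  ⊢ p0, p0, p0, ((p0⊥ ⊗ p0⊥) ⊗ p0⊥)
  [⊗]  ⊢ p0, p0, (p0⊥ ⊗ p0⊥)
    [Ax]  ⊢ p0, p0⊥
    [Ax]  ⊢ p0, p0⊥
  [Ax]  ⊢ p0, p0⊥

Result: YES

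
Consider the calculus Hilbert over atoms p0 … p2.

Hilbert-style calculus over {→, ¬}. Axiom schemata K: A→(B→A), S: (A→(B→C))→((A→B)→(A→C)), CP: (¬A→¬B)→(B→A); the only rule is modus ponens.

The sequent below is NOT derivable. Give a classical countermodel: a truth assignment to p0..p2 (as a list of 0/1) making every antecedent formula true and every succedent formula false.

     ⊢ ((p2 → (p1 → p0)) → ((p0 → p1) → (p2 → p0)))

Enumerate valuations to refute Γ ⊢ Δ:
  v=000: Γ:[] Δ:[((p2 → (p1 → p0)) → ((p0 → p1) → (p2 → p0)))=T] refutes=False
  v=001: Γ:[] Δ:[((p2 → (p1 → p0)) → ((p0 → p1) → (p2 → p0)))=F] refutes=True  ← countermodel

Result: [0, 0, 1]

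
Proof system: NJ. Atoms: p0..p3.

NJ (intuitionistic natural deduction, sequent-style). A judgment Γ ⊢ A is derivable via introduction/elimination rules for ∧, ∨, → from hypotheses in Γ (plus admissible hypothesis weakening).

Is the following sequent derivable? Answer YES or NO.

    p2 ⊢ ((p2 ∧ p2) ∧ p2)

Derivation (root first):
[∧I] p2 ⊢ ((p2 ∧ p2) ∧ p2)
  [∧I] p2 ⊢ (p2 ∧ p2)
    [Ax] p2 ⊢ p2
    [Ax] p2 ⊢ p2
  [Ax] p2 ⊢ p2

Result: YES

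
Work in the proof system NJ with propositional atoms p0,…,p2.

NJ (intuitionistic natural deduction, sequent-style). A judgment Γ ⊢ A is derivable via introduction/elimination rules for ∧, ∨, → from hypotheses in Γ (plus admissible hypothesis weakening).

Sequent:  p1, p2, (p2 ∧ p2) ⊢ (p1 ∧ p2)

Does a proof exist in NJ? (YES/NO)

Derivation trace:
[∧I] p1, p2, (p2 ∧ p2) ⊢ (p1 ∧ p2)
  [Ax] p1 ⊢ p1
  [Wk] p2, (p2 ∧ p2) ⊢ p2
    [Ax] p2 ⊢ p2

Result: YES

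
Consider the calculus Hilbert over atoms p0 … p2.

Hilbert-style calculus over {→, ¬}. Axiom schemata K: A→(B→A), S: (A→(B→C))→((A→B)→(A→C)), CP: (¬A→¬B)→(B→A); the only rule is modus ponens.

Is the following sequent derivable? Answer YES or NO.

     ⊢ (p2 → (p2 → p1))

Truth-table refutation:
  v=000: Γ:[] Δ:[(p2 → (p2 → p1))=T] refutes=False
  v=001: Γ:[] Δ:[(p2 → (p2 → p1))=F] refutes=True  ← countermodel

Result: NO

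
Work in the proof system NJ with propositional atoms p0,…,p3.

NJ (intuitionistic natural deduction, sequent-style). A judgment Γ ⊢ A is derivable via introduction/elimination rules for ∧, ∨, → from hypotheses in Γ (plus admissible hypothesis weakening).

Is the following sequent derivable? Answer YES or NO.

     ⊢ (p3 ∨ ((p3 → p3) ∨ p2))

Derivation trace:
[∨I₂]  ⊢ (p3 ∨ ((p3 → p3) ∨ p2))
  [∨I₁]  ⊢ ((p3 → p3) ∨ p2)
    [→I]  ⊢ (p3 → p3)
      [Ax] p3 ⊢ p3

Result: YES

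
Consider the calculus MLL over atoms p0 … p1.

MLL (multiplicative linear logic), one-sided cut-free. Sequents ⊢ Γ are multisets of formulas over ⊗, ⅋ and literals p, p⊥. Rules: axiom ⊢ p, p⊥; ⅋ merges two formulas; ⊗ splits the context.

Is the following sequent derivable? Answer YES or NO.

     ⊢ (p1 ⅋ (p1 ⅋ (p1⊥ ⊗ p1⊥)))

Proof tree:
[⅋]  ⊢ (p1 ⅋ (p1 ⅋ (p1⊥ ⊗ p1⊥)))
  [⅋]  ⊢ p1, (p1 ⅋ (p1⊥ ⊗ p1⊥))
    [⊗]  ⊢ p1, p1, (p1⊥ ⊗ p1⊥)
      [Ax]  ⊢ p1, p1⊥
      [Ax]  ⊢ p1, p1⊥

Result: YES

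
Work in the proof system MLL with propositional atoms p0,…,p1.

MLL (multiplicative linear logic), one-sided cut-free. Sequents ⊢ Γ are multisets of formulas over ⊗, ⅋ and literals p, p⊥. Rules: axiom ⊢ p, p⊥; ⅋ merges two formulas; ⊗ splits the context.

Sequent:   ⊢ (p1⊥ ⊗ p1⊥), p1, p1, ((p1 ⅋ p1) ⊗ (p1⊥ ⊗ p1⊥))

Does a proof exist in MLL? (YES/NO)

Derivation trace:
[⊗]  ⊢ (p1⊥ ⊗ p1⊥), p1, p1, ((p1 ⅋ p1) ⊗ (p1⊥ ⊗ p1⊥))
  [⅋]  ⊢ (p1⊥ ⊗ p1⊥), (p1 ⅋ p1)
    [⊗]  ⊢ p1, p1, (p1⊥ ⊗ p1⊥)
      [Ax]  ⊢ p1, p1⊥
      [Ax]  ⊢ p1, p1⊥
  [⊗]  ⊢ p1, p1, (p1⊥ ⊗ p1⊥)
    [Ax]  ⊢ p1, p1⊥
    [Ax]  ⊢ p1, p1⊥

Result: YES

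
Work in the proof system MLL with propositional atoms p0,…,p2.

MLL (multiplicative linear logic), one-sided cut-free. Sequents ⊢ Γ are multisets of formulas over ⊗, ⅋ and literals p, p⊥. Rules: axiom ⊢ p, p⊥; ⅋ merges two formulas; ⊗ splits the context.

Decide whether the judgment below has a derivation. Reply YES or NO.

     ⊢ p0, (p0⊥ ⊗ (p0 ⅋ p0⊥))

Proof tree:
[⊗]  ⊢ p0, (p0⊥ ⊗ (p0 ⅋ p0⊥))
  [Ax]  ⊢ p0, p0⊥
  [⅋]  ⊢ (p0 ⅋ p0⊥)
    [Ax]  ⊢ p0, p0⊥

Result: YES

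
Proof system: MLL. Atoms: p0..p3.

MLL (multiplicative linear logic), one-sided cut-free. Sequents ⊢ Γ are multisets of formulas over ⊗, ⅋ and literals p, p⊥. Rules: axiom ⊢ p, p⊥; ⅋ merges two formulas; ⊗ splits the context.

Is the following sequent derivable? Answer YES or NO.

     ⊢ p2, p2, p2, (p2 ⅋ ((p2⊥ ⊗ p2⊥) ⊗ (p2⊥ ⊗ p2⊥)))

Proof tree:
[⅋]  ⊢ p2, p2, p2, (p2 ⅋ ((p2⊥ ⊗ p2⊥) ⊗ (p2⊥ ⊗ p2⊥)))
  [⊗]  ⊢ p2, p2, p2, p2, ((p2⊥ ⊗ p2⊥) ⊗ (p2⊥ ⊗ p2⊥))
    [⊗]  ⊢ p2, p2, (p2⊥ ⊗ p2⊥)
      [Ax]  ⊢ p2, p2⊥
      [Ax]  ⊢ p2, p2⊥
    [⊗]  ⊢ p2, p2, (p2⊥ ⊗ p2⊥)
      [Ax]  ⊢ p2, p2⊥
      [Ax]  ⊢ p2, p2⊥

Result: YES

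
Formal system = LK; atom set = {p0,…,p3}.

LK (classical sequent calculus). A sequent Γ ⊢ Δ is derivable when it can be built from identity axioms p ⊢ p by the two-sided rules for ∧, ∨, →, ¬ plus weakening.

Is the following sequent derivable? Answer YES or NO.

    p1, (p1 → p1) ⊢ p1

Derivation trace:
[→L] p1, (p1 → p1) ⊢ p1
  [Ax] p1 ⊢ p1
  [WR] p1 ⊢ p1, p1
    [Ax] p1 ⊢ p1

Result: YES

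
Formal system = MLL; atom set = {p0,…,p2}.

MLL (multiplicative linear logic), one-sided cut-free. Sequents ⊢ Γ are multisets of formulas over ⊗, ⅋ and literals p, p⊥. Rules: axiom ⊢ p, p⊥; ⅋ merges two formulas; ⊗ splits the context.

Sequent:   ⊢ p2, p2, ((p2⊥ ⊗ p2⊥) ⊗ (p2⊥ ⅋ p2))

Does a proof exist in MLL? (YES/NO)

Proof tree:
[⊗]  ⊢ p2, p2, ((p2⊥ ⊗ p2⊥) ⊗ (p2⊥ ⅋ p2))
  [⊗]  ⊢ p2, p2, (p2⊥ ⊗ p2⊥)
    [Ax]  ⊢ p2, p2⊥
    [Ax]  ⊢ p2, p2⊥
  [⅋]  ⊢ (p2⊥ ⅋ p2)
    [Ax]  ⊢ p2, p2⊥

Result: YES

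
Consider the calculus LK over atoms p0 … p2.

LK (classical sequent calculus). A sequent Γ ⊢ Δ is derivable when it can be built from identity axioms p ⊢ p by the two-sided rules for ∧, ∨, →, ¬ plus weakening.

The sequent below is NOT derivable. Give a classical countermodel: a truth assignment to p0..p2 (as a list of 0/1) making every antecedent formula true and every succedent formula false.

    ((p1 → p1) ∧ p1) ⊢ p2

Truth-table refutation:
  v=000: Γ:[((p1 → p1) ∧ p1)=F] Δ:[p2=F] refutes=False
  v=001: Γ:[((p1 → p1) ∧ p1)=F] Δ:[p2=T] refutes=False
  v=010: Γ:[((p1 → p1) ∧ p1)=T] Δ:[p2=F] refutes=True  ← countermodel

Result: [0, 1, 0]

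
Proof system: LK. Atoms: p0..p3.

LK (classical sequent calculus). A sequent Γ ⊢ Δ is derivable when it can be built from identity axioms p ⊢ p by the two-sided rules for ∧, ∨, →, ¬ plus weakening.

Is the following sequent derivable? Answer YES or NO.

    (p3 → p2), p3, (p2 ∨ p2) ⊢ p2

Derivation trace:
[∨L] (p3 → p2), p3, (p2 ∨ p2) ⊢ p2
  [Ax] p2 ⊢ p2
  [WL] p3, (p3 → p2), p2 ⊢ p2
    [→L] p3, (p3 → p2) ⊢ p2
      [Ax] p3 ⊢ p3
      [Ax] p2 ⊢ p2

Result: YES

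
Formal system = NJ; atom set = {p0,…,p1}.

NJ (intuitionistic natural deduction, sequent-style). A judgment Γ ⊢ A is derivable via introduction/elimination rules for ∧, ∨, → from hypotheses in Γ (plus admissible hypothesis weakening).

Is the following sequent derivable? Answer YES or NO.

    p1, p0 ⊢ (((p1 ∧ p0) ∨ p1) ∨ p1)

Derivation trace:
[∨I₁] p1, p0 ⊢ (((p1 ∧ p0) ∨ p1) ∨ p1)
  [∨I₁] p1, p0 ⊢ ((p1 ∧ p0) ∨ p1)
    [∧I] p1, p0 ⊢ (p1 ∧ p0)
      [Ax] p1 ⊢ p1
      [Ax] p0 ⊢ p0

Result: YES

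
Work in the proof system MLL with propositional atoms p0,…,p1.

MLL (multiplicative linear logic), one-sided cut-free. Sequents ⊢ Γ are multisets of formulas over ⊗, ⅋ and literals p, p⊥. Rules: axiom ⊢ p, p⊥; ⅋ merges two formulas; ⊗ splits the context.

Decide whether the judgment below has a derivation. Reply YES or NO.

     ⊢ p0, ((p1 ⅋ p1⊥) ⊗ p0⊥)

Derivation (root first):
[⊗]  ⊢ p0, ((p1 ⅋ p1⊥) ⊗ p0⊥)
  [⅋]  ⊢ (p1 ⅋ p1⊥)
    [Ax]  ⊢ p1, p1⊥
  [Ax]  ⊢ p0, p0⊥

Result: YES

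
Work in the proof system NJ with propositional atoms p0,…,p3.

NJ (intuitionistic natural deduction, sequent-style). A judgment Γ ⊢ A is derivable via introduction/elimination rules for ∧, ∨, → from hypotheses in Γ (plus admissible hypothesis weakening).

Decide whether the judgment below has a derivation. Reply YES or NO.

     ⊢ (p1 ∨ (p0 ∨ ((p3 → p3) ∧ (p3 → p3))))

Proof tree:
[∨I₂]  ⊢ (p1 ∨ (p0 ∨ ((p3 → p3) ∧ (p3 → p3))))
  [∨I₂]  ⊢ (p0 ∨ ((p3 → p3) ∧ (p3 → p3)))
    [∧I]  ⊢ ((p3 → p3) ∧ (p3 → p3))
      [→I]  ⊢ (p3 → p3)
        [Ax] p3 ⊢ p3
      [→I]  ⊢ (p3 → p3)
        [Ax] p3 ⊢ p3

Result: YES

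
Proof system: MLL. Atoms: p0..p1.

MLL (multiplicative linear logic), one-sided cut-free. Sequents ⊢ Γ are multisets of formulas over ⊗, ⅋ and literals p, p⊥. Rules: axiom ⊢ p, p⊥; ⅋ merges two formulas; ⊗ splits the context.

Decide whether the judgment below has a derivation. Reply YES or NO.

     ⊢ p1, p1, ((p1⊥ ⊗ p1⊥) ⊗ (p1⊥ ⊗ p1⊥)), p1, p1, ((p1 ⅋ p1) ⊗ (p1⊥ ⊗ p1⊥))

Derivation trace:
[⊗]  ⊢ p1, p1, ((p1⊥ ⊗ p1⊥) ⊗ (p1⊥ ⊗ p1⊥)), p1, p1, ((p1 ⅋ p1) ⊗ (p1⊥ ⊗ p1⊥))
  [⅋]  ⊢ p1, p1, ((p1⊥ ⊗ p1⊥) ⊗ (p1⊥ ⊗ p1⊥)), (p1 ⅋ p1)
    [⊗]  ⊢ p1, p1, p1, p1, ((p1⊥ ⊗ p1⊥) ⊗ (p1⊥ ⊗ p1⊥))
      [⊗]  ⊢ p1, p1, (p1⊥ ⊗ p1⊥)
        [Ax]  ⊢ p1, p1⊥
        [Ax]  ⊢ p1, p1⊥
      [⊗]  ⊢ p1, p1, (p1⊥ ⊗ p1⊥)
        [Ax]  ⊢ p1, p1⊥
        [Ax]  ⊢ p1, p1⊥
  [⊗]  ⊢ p1, p1, (p1⊥ ⊗ p1⊥)
    [Ax]  ⊢ p1, p1⊥
    [Ax]  ⊢ p1, p1⊥

Result: YES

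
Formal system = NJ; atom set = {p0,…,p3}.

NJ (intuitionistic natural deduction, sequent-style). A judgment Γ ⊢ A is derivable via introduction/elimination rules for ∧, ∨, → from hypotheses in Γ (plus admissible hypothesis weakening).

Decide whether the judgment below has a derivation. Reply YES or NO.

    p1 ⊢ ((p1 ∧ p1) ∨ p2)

Derivation trace:
[∨I₁] p1 ⊢ ((p1 ∧ p1) ∨ p2)
  [∧I] p1 ⊢ (p1 ∧ p1)
    [Ax] p1 ⊢ p1
    [Ax] p1 ⊢ p1

Result: YES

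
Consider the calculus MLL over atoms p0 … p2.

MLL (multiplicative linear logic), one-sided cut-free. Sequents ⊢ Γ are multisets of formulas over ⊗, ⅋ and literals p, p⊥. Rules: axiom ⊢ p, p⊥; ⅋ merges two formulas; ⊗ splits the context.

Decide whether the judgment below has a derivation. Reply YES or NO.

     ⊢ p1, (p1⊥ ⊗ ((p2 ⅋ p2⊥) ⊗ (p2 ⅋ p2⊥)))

Derivation (root first):
[⊗]  ⊢ p1, (p1⊥ ⊗ ((p2 ⅋ p2⊥) ⊗ (p2 ⅋ p2⊥)))
  [Ax]  ⊢ p1, p1⊥
  [⊗]  ⊢ ((p2 ⅋ p2⊥) ⊗ (p2 ⅋ p2⊥))
    [⅋]  ⊢ (p2 ⅋ p2⊥)
      [Ax]  ⊢ p2, p2⊥
    [⅋]  ⊢ (p2 ⅋ p2⊥)
      [Ax]  ⊢ p2, p2⊥

Result: YES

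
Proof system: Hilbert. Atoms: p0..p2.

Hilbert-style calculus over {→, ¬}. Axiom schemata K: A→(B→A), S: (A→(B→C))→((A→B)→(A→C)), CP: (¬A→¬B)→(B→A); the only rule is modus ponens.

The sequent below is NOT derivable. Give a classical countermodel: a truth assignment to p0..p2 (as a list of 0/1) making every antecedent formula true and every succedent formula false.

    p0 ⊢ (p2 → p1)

Enumerate valuations to refute Γ ⊢ Δ:
  v=000: Γ:[p0=F] Δ:[(p2 → p1)=T] refutes=False
  v=001: Γ:[p0=F] Δ:[(p2 → p1)=F] refutes=False
  v=010: Γ:[p0=F] Δ:[(p2 → p1)=T] refutes=False
  v=011: Γ:[p0=F] Δ:[(p2 → p1)=T] refutes=False
  v=100: Γ:[p0=T] Δ:[(p2 → p1)=T] refutes=False
  v=101: Γ:[p0=T] Δ:[(p2 → p1)=F] refutes=True  ← countermodel

Result: [1, 0, 1]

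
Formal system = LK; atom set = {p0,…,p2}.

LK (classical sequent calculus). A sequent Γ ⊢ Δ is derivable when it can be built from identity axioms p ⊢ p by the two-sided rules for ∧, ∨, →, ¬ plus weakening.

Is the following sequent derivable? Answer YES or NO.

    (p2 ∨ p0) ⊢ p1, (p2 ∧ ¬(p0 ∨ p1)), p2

Truth-table refutation:
  v=000: Γ:[(p2 ∨ p0)=F] Δ:[p1=F, (p2 ∧ ¬(p0 ∨ p1))=F, p2=F] refutes=False
  v=001: Γ:[(p2 ∨ p0)=T] Δ:[p1=F, (p2 ∧ ¬(p0 ∨ p1))=T, p2=T] refutes=False
  v=010: Γ:[(p2 ∨ p0)=F] Δ:[p1=T, (p2 ∧ ¬(p0 ∨ p1))=F, p2=F] refutes=False
  v=011: Γ:[(p2 ∨ p0)=T] Δ:[p1=T, (p2 ∧ ¬(p0 ∨ p1))=F, p2=T] refutes=False
  v=100: Γ:[(p2 ∨ p0)=T] Δ:[p1=F, (p2 ∧ ¬(p0 ∨ p1))=F, p2=F] refutes=True  ← countermodel

Result: NO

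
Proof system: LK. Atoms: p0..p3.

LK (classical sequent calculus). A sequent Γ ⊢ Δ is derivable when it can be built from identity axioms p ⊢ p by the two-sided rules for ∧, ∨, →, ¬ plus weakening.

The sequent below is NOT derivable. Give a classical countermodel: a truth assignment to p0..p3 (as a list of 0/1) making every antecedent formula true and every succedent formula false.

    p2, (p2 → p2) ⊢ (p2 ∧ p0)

Truth-table refutation:
  v=0000: Γ:[p2=F, (p2 → p2)=T] Δ:[(p2 ∧ p0)=F] refutes=False
  v=0001: Γ:[p2=F, (p2 → p2)=T] Δ:[(p2 ∧ p0)=F] refutes=False
  v=0010: Γ:[p2=T, (p2 → p2)=T] Δ:[(p2 ∧ p0)=F] refutes=True  ← countermodel

Result: [0, 0, 1, 0]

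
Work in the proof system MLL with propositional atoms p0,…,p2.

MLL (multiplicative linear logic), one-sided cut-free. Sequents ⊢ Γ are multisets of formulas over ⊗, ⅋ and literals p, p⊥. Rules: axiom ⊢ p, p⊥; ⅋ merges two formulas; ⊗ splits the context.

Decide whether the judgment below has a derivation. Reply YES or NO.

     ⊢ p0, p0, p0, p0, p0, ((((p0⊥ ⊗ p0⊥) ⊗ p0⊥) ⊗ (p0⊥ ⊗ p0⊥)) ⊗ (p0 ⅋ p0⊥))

Proof tree:
[⊗]  ⊢ p0, p0, p0, p0, p0, ((((p0⊥ ⊗ p0⊥) ⊗ p0⊥) ⊗ (p0⊥ ⊗ p0⊥)) ⊗ (p0 ⅋ p0⊥))
  [⊗]  ⊢ p0, p0, p0, p0, p0, (((p0⊥ ⊗ p0⊥) ⊗ p0⊥) ⊗ (p0⊥ ⊗ p0⊥))
    [⊗]  ⊢ p0, p0, p0, ((p0⊥ ⊗ p0⊥) ⊗ p0⊥)
      [⊗]  ⊢ p0, p0, (p0⊥ ⊗ p0⊥)
        [Ax]  ⊢ p0, p0⊥
        [Ax]  ⊢ p0, p0⊥
      [Ax]  ⊢ p0, p0⊥
    [⊗]  ⊢ p0, p0, (p0⊥ ⊗ p0⊥)
      [Ax]  ⊢ p0, p0⊥
      [Ax]  ⊢ p0, p0⊥
  [⅋]  ⊢ (p0 ⅋ p0⊥)
    [Ax]  ⊢ p0, p0⊥

Result: YES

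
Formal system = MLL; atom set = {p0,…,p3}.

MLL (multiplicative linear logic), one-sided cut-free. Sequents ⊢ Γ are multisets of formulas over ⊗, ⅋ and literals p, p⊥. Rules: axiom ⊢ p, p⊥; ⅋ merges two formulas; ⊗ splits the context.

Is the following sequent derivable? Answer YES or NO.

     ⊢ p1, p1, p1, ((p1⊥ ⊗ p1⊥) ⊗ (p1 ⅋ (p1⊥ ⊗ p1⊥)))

Proof tree:
[⊗]  ⊢ p1, p1, p1, ((p1⊥ ⊗ p1⊥) ⊗ (p1 ⅋ (p1⊥ ⊗ p1⊥)))
  [⊗]  ⊢ p1, p1, (p1⊥ ⊗ p1⊥)
    [Ax]  ⊢ p1, p1⊥
    [Ax]  ⊢ p1, p1⊥
  [⅋]  ⊢ p1, (p1 ⅋ (p1⊥ ⊗ p1⊥))
    [⊗]  ⊢ p1, p1, (p1⊥ ⊗ p1⊥)
      [Ax]  ⊢ p1, p1⊥
      [Ax]  ⊢ p1, p1⊥

Result: YES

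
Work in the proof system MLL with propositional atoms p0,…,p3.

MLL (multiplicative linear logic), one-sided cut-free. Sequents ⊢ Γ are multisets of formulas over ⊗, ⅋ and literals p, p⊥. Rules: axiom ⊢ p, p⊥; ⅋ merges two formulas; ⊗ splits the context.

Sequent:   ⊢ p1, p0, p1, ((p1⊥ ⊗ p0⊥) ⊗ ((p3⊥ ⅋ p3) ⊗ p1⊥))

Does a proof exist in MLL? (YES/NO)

Derivation trace:
[⊗]  ⊢ p1, p0, p1, ((p1⊥ ⊗ p0⊥) ⊗ ((p3⊥ ⅋ p3) ⊗ p1⊥))
  [⊗]  ⊢ p1, p0, (p1⊥ ⊗ p0⊥)
    [Ax]  ⊢ p1, p1⊥
    [Ax]  ⊢ p0, p0⊥
  [⊗]  ⊢ p1, ((p3⊥ ⅋ p3) ⊗ p1⊥)
    [⅋]  ⊢ (p3⊥ ⅋ p3)
      [Ax]  ⊢ p3, p3⊥
    [Ax]  ⊢ p1, p1⊥

Result: YES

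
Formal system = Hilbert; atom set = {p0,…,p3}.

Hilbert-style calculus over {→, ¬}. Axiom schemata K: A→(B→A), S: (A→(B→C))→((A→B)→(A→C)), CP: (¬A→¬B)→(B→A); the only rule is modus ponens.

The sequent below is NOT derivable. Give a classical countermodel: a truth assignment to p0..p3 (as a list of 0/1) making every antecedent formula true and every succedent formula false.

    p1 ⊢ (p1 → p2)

Search for a countermodel by truth-table:
  v=0000: Γ:[p1=F] Δ:[(p1 → p2)=T] refutes=False
  v=0001: Γ:[p1=F] Δ:[(p1 → p2)=T] refutes=False
  v=0010: Γ:[p1=F] Δ:[(p1 → p2)=T] refutes=False
  v=0011: Γ:[p1=F] Δ:[(p1 → p2)=T] refutes=False
  v=0100: Γ:[p1=T] Δ:[(p1 → p2)=F] refutes=True  ← countermodel

Result: [0, 1, 0, 0]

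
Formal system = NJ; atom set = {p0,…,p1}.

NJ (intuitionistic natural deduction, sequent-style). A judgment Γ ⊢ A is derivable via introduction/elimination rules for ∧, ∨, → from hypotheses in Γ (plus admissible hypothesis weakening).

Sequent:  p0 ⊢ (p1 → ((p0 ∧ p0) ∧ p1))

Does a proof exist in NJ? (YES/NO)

Derivation (root first):
[→I] p0 ⊢ (p1 → ((p0 ∧ p0) ∧ p1))
  [∧I] p1, p0 ⊢ ((p0 ∧ p0) ∧ p1)
    [∧I] p0 ⊢ (p0 ∧ p0)
      [Ax] p0 ⊢ p0
      [Ax] p0 ⊢ p0
    [Ax] p1 ⊢ p1

Result: YES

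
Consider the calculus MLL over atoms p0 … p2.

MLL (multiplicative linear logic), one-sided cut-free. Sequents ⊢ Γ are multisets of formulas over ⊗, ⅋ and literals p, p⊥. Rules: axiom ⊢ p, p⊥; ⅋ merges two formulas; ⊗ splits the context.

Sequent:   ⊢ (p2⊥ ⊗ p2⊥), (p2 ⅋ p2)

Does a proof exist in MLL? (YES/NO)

Derivation (root first):
[⅋]  ⊢ (p2⊥ ⊗ p2⊥), (p2 ⅋ p2)
  [⊗]  ⊢ p2, p2, (p2⊥ ⊗ p2⊥)
    [Ax]  ⊢ p2, p2⊥
    [Ax]  ⊢ p2, p2⊥

Result: YES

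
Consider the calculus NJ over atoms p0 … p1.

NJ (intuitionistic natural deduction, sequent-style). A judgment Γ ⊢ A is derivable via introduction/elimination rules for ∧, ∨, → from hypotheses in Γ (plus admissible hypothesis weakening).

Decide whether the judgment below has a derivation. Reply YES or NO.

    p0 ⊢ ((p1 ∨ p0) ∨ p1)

Proof tree:
[∨I₁] p0 ⊢ ((p1 ∨ p0) ∨ p1)
  [∨I₂] p0 ⊢ (p1 ∨ p0)
    [Ax] p0 ⊢ p0

Result: YES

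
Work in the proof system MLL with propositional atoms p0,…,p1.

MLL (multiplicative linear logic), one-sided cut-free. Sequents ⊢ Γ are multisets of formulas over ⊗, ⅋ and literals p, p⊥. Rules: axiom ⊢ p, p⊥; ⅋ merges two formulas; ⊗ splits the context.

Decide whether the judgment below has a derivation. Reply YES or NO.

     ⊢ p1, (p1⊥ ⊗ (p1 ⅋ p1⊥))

Derivation (root first):
[⊗]  ⊢ p1, (p1⊥ ⊗ (p1 ⅋ p1⊥))
  [Ax]  ⊢ p1, p1⊥
  [⅋]  ⊢ (p1 ⅋ p1⊥)
    [Ax]  ⊢ p1, p1⊥

Result: YES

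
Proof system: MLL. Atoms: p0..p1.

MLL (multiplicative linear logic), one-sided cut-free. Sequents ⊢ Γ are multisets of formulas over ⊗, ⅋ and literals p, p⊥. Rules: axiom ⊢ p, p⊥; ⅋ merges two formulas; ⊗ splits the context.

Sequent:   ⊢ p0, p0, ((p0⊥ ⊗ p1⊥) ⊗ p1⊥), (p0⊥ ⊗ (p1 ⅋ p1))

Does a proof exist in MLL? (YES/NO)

Derivation trace:
[⊗]  ⊢ p0, p0, ((p0⊥ ⊗ p1⊥) ⊗ p1⊥), (p0⊥ ⊗ (p1 ⅋ p1))
  [Ax]  ⊢ p0, p0⊥
  [⅋]  ⊢ p0, ((p0⊥ ⊗ p1⊥) ⊗ p1⊥), (p1 ⅋ p1)
    [⊗]  ⊢ p0, p1, p1, ((p0⊥ ⊗ p1⊥) ⊗ p1⊥)
      [⊗]  ⊢ p0, p1, (p0⊥ ⊗ p1⊥)
        [Ax]  ⊢ p0, p0⊥
        [Ax]  ⊢ p1, p1⊥
      [Ax]  ⊢ p1, p1⊥

Result: YES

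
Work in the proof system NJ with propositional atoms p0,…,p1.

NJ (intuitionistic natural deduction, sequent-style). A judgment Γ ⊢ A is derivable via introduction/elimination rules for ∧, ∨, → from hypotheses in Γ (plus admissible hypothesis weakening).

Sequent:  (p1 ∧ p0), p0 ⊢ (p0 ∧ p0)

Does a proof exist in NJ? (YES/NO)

Derivation trace:
[∧I] (p1 ∧ p0), p0 ⊢ (p0 ∧ p0)
  [Ax] p0 ⊢ p0
  [Wk] p0, (p1 ∧ p0) ⊢ p0
    [Ax] p0 ⊢ p0

Result: YES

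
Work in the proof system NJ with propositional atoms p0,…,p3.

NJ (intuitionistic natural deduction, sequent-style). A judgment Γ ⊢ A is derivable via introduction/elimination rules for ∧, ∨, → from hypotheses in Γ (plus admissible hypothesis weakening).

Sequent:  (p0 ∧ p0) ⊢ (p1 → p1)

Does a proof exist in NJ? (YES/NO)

Proof tree:
[Wk] (p0 ∧ p0) ⊢ (p1 → p1)
  [→I]  ⊢ (p1 → p1)
    [Ax] p1 ⊢ p1

Result: YES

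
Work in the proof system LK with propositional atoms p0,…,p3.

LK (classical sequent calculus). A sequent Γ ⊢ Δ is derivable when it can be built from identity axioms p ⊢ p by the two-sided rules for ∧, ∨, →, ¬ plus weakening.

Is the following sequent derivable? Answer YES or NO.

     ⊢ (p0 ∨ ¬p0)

Derivation (root first):
[∨R]  ⊢ (p0 ∨ ¬p0)
  [¬R]  ⊢ p0, ¬p0
    [Ax] p0 ⊢ p0

Result: YES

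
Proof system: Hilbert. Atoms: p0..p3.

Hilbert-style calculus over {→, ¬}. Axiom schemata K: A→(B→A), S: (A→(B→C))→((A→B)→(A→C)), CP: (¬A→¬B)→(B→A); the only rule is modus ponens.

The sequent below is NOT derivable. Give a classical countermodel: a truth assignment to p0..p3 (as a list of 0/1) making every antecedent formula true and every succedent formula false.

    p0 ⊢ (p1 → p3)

Search for a countermodel by truth-table:
  v=0000: Γ:[p0=F] Δ:[(p1 → p3)=T] refutes=False
  v=0001: Γ:[p0=F] Δ:[(p1 → p3)=T] refutes=False
  v=0010: Γ:[p0=F] Δ:[(p1 → p3)=T] refutes=False
  v=0011: Γ:[p0=F] Δ:[(p1 → p3)=T] refutes=False
  v=0100: Γ:[p0=F] Δ:[(p1 → p3)=F] refutes=False
  v=0101: Γ:[p0=F] Δ:[(p1 → p3)=T] refutes=False
  v=0110: Γ:[p0=F] Δ:[(p1 → p3)=F] refutes=False
  v=0111: Γ:[p0=F] Δ:[(p1 → p3)=T] refutes=False
  v=1000: Γ:[p0=T] Δ:[(p1 → p3)=T] refutes=False
  v=1001: Γ:[p0=T] Δ:[(p1 → p3)=T] refutes=False
  v=1010: Γ:[p0=T] Δ:[(p1 → p3)=T] refutes=False
  v=1011: Γ:[p0=T] Δ:[(p1 → p3)=T] refutes=False
  v=1100: Γ:[p0=T] Δ:[(p1 → p3)=F] refutes=True  ← countermodel

Result: [1, 1, 0, 0]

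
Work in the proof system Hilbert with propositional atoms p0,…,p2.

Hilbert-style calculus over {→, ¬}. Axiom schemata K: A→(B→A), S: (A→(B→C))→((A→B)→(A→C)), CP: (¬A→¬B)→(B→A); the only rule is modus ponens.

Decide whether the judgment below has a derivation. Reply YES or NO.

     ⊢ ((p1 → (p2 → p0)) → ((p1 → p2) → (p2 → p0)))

Truth-table refutation:
  v=000: Γ:[] Δ:[((p1 → (p2 → p0)) → ((p1 → p2) → (p2 → p0)))=T] refutes=False
  v=001: Γ:[] Δ:[((p1 → (p2 → p0)) → ((p1 → p2) → (p2 → p0)))=F] refutes=True  ← countermodel

Result: NO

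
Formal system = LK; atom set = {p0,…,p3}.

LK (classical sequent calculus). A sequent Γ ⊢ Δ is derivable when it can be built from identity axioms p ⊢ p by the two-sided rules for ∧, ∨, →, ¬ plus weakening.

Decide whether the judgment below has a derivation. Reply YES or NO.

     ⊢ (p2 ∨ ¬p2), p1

Derivation (root first):
[WR]  ⊢ (p2 ∨ ¬p2), p1
  [∨R]  ⊢ (p2 ∨ ¬p2)
    [¬R]  ⊢ p2, ¬p2
      [Ax] p2 ⊢ p2

Result: YES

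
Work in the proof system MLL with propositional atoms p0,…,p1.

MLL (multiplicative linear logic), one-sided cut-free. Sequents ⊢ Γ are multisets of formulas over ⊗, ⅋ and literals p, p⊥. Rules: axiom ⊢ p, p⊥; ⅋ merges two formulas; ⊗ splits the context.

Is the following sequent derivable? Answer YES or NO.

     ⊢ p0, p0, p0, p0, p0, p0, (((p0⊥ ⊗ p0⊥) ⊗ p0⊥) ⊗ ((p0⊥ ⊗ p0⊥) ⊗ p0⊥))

Derivation trace:
[⊗]  ⊢ p0, p0, p0, p0, p0, p0, (((p0⊥ ⊗ p0⊥) ⊗ p0⊥) ⊗ ((p0⊥ ⊗ p0⊥) ⊗ p0⊥))
  [⊗]  ⊢ p0, p0, p0, ((p0⊥ ⊗ p0⊥) ⊗ p0⊥)
    [⊗]  ⊢ p0, p0, (p0⊥ ⊗ p0⊥)
      [Ax]  ⊢ p0, p0⊥
      [Ax]  ⊢ p0, p0⊥
    [Ax]  ⊢ p0, p0⊥
  [⊗]  ⊢ p0, p0, p0, ((p0⊥ ⊗ p0⊥) ⊗ p0⊥)
    [⊗]  ⊢ p0, p0, (p0⊥ ⊗ p0⊥)
      [Ax]  ⊢ p0, p0⊥
      [Ax]  ⊢ p0, p0⊥
    [Ax]  ⊢ p0, p0⊥

Result: YES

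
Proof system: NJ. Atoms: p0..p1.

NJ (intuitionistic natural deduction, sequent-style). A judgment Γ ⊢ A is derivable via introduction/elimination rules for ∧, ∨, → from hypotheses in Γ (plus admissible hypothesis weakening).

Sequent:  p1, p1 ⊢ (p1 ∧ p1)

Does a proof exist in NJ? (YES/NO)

Derivation (root first):
[Wk] p1, p1 ⊢ (p1 ∧ p1)
  [∧I] p1 ⊢ (p1 ∧ p1)
    [Ax] p1 ⊢ p1
    [Ax] p1 ⊢ p1

Result: YES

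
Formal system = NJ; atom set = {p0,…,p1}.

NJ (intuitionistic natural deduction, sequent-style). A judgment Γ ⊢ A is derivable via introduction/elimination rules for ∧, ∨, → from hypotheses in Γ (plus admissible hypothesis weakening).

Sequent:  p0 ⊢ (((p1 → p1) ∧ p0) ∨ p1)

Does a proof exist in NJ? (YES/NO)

Derivation trace:
[∨I₁] p0 ⊢ (((p1 → p1) ∧ p0) ∨ p1)
  [∧I] p0 ⊢ ((p1 → p1) ∧ p0)
    [→I]  ⊢ (p1 → p1)
      [Ax] p1 ⊢ p1
    [Ax] p0 ⊢ p0

Result: YES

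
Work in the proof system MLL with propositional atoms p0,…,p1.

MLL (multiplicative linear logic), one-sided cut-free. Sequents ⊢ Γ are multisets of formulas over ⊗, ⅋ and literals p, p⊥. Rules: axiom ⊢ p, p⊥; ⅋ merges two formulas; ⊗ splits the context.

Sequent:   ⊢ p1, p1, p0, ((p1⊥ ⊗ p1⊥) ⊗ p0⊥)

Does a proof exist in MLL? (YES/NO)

Derivation trace:
[⊗]  ⊢ p1, p1, p0, ((p1⊥ ⊗ p1⊥) ⊗ p0⊥)
  [⊗]  ⊢ p1, p1, (p1⊥ ⊗ p1⊥)
    [Ax]  ⊢ p1, p1⊥
    [Ax]  ⊢ p1, p1⊥
  [Ax]  ⊢ p0, p0⊥

Result: YES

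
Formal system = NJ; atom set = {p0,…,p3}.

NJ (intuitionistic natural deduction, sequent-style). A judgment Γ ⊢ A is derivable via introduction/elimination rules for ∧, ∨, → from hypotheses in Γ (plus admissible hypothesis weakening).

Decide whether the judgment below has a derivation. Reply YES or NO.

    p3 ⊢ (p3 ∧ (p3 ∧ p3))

Proof tree:
[∧I] p3 ⊢ (p3 ∧ (p3 ∧ p3))
  [Ax] p3 ⊢ p3
  [∧I] p3 ⊢ (p3 ∧ p3)
    [Ax] p3 ⊢ p3
    [Ax] p3 ⊢ p3

Result: YES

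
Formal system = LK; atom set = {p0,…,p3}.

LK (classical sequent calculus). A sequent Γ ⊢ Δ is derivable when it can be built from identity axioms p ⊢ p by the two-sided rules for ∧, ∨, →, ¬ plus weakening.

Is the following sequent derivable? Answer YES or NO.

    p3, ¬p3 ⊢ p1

Derivation (root first):
[¬L] p3, ¬p3 ⊢ p1
  [WR] p3 ⊢ p3, p1
    [Ax] p3 ⊢ p3

Result: YES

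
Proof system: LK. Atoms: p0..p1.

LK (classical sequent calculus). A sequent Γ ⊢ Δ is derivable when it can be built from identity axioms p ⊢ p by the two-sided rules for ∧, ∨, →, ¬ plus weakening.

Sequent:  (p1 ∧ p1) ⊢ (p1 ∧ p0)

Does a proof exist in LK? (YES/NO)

Truth-table refutation:
  v=00: Γ:[(p1 ∧ p1)=F] Δ:[(p1 ∧ p0)=F] refutes=False
  v=01: Γ:[(p1 ∧ p1)=T] Δ:[(p1 ∧ p0)=F] refutes=True  ← countermodel

Result: NO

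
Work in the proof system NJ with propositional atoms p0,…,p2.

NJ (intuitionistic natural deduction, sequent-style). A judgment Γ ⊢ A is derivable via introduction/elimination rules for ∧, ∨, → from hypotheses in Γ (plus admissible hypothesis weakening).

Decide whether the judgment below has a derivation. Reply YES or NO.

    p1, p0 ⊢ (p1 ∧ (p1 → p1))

Derivation (root first):
[∧I] p1, p0 ⊢ (p1 ∧ (p1 → p1))
  [Wk] p1, p0 ⊢ p1
    [Ax] p1 ⊢ p1
  [→I] p0 ⊢ (p1 → p1)
    [Wk] p1, p0 ⊢ p1
      [Ax] p1 ⊢ p1

Result: YES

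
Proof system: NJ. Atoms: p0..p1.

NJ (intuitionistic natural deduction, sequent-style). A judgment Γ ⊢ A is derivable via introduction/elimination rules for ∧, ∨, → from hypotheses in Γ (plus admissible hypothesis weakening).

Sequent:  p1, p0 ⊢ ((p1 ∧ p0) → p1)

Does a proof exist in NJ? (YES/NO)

Derivation (root first):
[→I] p1, p0 ⊢ ((p1 ∧ p0) → p1)
  [Wk] p1, (p1 ∧ p0), p0 ⊢ p1
    [Wk] p1, (p1 ∧ p0) ⊢ p1
      [Ax] p1 ⊢ p1

Result: YES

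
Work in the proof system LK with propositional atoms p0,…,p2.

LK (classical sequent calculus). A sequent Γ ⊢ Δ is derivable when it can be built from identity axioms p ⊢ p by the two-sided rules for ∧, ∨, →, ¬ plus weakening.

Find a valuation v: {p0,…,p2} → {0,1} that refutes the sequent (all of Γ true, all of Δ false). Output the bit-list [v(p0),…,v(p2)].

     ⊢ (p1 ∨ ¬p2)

Enumerate valuations to refute Γ ⊢ Δ:
  v=000: Γ:[] Δ:[(p1 ∨ ¬p2)=T] refutes=False
  v=001: Γ:[] Δ:[(p1 ∨ ¬p2)=F] refutes=True  ← countermodel

Result: [0, 0, 1]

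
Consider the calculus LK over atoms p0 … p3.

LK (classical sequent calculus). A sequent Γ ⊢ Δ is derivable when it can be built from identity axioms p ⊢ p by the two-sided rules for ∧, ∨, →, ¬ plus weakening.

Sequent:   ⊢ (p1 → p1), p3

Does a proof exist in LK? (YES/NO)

Derivation trace:
[WR]  ⊢ (p1 → p1), p3
  [→R]  ⊢ (p1 → p1)
    [Ax] p1 ⊢ p1

Result: YES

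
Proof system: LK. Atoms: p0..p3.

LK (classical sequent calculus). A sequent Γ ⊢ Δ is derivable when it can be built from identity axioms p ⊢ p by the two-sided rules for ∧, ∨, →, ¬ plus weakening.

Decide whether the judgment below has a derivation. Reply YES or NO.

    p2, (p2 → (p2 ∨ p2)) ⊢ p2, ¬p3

Derivation trace:
[→L] p2, (p2 → (p2 ∨ p2)) ⊢ p2, ¬p3
  [Ax] p2 ⊢ p2
  [¬R] (p2 ∨ p2) ⊢ p2, ¬p3
    [WL] (p2 ∨ p2), p3 ⊢ p2
      [∨L] (p2 ∨ p2) ⊢ p2
        [Ax] p2 ⊢ p2
        [Ax] p2 ⊢ p2

Result: YES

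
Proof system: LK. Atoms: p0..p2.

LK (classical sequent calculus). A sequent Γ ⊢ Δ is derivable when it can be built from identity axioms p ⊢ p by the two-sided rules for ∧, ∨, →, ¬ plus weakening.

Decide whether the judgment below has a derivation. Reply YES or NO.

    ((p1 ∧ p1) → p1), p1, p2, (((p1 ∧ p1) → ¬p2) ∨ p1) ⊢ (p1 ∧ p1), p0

Derivation trace:
[∨L] ((p1 ∧ p1) → p1), p1, p2, (((p1 ∧ p1) → ¬p2) ∨ p1) ⊢ (p1 ∧ p1), p0
  [→L] ((p1 ∧ p1) → p1), p1, p2, ((p1 ∧ p1) → ¬p2) ⊢ p0
    [→L] p1, ((p1 ∧ p1) → p1) ⊢ (p1 ∧ p1)
      [∧R] p1 ⊢ (p1 ∧ p1)
        [Ax] p1 ⊢ p1
        [Ax] p1 ⊢ p1
      [∧R] p1 ⊢ (p1 ∧ p1)
        [Ax] p1 ⊢ p1
        [Ax] p1 ⊢ p1
    [WR] p2, ¬p2 ⊢ p0
      [¬L] p2, ¬p2 ⊢ 
        [Ax] p2 ⊢ p2
  [∧R] p1 ⊢ (p1 ∧ p1)
    [Ax] p1 ⊢ p1
    [Ax] p1 ⊢ p1

Result: YES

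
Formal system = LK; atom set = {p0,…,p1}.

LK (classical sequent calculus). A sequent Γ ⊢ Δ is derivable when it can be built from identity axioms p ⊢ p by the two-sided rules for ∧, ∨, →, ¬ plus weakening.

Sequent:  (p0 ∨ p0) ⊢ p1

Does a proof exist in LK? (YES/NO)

Search for a countermodel by truth-table:
  v=00: Γ:[(p0 ∨ p0)=F] Δ:[p1=F] refutes=False
  v=01: Γ:[(p0 ∨ p0)=F] Δ:[p1=T] refutes=False
  v=10: Γ:[(p0 ∨ p0)=T] Δ:[p1=F] refutes=True  ← countermodel

Result: NO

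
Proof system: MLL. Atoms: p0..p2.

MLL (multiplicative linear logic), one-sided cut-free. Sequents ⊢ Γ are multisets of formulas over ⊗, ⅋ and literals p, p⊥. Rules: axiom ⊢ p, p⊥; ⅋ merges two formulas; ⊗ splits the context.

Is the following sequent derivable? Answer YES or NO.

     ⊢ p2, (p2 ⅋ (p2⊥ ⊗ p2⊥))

Derivation (root first):
[⅋]  ⊢ p2, (p2 ⅋ (p2⊥ ⊗ p2⊥))
  [⊗]  ⊢ p2, p2, (p2⊥ ⊗ p2⊥)
    [Ax]  ⊢ p2, p2⊥
    [Ax]  ⊢ p2, p2⊥

Result: YES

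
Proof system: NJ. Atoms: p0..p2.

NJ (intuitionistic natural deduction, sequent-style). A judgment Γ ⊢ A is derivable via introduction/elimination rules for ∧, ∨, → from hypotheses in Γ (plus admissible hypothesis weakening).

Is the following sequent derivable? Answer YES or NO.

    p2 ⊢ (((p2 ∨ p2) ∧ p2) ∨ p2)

Derivation (root first):
[∨I₁] p2 ⊢ (((p2 ∨ p2) ∧ p2) ∨ p2)
  [∧I] p2 ⊢ ((p2 ∨ p2) ∧ p2)
    [∨I₁] p2 ⊢ (p2 ∨ p2)
      [Ax] p2 ⊢ p2
    [Ax] p2 ⊢ p2

Result: YES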